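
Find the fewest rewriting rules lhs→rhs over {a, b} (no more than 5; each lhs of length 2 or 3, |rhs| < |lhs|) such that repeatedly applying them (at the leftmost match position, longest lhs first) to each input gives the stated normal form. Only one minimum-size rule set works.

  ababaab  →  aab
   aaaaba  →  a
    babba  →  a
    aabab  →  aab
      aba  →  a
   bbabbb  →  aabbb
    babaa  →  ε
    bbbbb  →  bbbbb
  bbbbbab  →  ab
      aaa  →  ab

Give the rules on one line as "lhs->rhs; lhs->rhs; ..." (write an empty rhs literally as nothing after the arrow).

  | ababaab => abaab => aab
  | aaaaba => ababa => aba => a
  | babba => baaa => a
  | aabab => aab

aaa->ab; aba->a; baa->; bba->aa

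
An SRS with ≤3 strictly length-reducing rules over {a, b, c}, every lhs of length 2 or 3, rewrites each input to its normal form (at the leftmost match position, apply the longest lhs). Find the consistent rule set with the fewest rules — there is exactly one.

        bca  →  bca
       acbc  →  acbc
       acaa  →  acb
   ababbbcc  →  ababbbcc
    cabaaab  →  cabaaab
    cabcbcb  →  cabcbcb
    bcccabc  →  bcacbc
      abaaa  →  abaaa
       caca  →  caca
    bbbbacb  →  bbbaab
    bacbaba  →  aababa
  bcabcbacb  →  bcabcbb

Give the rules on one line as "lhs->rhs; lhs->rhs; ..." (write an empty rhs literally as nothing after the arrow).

bac->aa; caa->cb; cca->ac

  | bca
  | acbc
  | acaa => acb
  | ababbbcc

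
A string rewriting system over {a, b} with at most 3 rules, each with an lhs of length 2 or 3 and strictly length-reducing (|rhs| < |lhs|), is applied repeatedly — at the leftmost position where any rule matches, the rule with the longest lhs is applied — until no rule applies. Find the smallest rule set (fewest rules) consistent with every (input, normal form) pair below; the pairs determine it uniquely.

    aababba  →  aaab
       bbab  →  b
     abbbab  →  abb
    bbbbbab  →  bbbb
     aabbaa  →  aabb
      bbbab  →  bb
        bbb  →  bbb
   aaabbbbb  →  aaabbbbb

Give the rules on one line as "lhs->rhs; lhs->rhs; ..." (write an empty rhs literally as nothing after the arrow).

  | aababba => aaaba => aaab
  | bbab => ba => b
  | abbbab => abba => abb
  | bbbbbab => bbbba => bbbb

ba->b; bab->a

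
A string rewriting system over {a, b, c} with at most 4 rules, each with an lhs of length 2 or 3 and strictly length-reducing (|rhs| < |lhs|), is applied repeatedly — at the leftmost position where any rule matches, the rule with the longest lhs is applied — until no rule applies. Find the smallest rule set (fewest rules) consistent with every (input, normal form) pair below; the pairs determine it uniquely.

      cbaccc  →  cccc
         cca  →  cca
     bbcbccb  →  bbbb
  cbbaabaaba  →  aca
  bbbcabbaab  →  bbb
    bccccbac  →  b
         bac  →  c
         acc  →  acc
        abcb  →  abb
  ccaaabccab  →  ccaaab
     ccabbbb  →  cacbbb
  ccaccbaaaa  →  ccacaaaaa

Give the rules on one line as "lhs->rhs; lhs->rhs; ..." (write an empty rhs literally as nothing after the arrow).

  | cbaccc => cccc
  | cca
  | bbcbccb => bbbccb => bbbcb => bbbb
  | cbbaabaaba => cbabaaba => cbaaba => caba => aca

ba->; bc->b; cab->ac; ccb->ca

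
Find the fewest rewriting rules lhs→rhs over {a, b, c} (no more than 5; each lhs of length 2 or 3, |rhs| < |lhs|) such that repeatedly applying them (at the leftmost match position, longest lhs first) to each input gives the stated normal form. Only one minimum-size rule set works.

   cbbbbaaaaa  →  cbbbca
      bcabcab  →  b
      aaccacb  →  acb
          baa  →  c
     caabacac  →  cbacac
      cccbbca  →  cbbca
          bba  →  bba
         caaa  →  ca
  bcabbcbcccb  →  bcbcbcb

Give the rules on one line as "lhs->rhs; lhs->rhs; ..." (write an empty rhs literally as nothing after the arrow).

  | cbbbbaaaaa => cbbbcaaa => cbbbca
  | bcabcab => bccab => bab => b
  | aaccacb => ccacb => acb
  | baa => c

aa->; ab->; baa->c; cc->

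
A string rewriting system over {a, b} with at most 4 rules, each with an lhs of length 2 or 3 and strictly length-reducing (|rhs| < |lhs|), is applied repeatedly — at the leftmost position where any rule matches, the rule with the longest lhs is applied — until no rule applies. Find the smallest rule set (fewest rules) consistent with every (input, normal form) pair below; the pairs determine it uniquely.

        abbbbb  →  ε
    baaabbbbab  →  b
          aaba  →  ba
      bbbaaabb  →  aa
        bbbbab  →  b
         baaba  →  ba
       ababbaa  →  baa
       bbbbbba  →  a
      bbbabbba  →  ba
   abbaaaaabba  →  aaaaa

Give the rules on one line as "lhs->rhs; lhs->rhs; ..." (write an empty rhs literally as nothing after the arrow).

ab->b; abb->; bb->b; bbb->

  | abbbbb => bbb => ε
  | baaabbbbab => baabbab => baab => bab => bb => b
  | aaba => aba => ba
  | bbbaaabb => aaabb => aa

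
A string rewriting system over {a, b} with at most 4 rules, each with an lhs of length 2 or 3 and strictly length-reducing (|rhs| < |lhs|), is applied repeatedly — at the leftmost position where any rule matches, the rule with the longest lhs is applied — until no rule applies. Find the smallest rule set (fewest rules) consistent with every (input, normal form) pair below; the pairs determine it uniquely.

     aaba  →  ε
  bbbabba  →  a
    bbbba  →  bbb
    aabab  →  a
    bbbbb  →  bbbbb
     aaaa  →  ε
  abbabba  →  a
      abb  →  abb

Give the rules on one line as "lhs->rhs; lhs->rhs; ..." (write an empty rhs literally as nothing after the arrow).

  | aaba => ba => ε
  | bbbabba => bbaba => baa => a
  | bbbba => bbb
  | aabab => bab => a

aa->; ba->; bab->a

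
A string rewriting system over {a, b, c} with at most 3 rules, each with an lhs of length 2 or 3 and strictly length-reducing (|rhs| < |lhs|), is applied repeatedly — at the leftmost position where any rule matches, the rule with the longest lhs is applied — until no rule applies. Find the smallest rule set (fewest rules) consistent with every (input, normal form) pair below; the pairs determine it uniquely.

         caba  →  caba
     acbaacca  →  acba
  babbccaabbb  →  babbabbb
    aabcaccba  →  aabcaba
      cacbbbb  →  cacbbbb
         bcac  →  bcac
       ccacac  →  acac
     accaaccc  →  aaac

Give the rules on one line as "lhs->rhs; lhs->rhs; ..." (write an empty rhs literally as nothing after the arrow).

  | caba
  | acbaacca => acbacca => acbaa => acba
  | babbccaabbb => babbaabbb => babbabbb
  | aabcaccba => aabcaba

baa->ba; cc->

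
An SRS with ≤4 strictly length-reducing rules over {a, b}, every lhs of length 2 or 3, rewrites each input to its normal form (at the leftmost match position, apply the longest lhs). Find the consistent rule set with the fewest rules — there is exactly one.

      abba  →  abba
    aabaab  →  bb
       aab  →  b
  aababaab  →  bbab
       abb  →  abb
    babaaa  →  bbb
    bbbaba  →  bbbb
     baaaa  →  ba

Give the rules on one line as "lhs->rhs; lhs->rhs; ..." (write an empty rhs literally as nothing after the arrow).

  | abba
  | aabaab => baab => bb
  | aab => b
  | aababaab => babaab => bbab

aa->b; aaa->; aab->b; aba->b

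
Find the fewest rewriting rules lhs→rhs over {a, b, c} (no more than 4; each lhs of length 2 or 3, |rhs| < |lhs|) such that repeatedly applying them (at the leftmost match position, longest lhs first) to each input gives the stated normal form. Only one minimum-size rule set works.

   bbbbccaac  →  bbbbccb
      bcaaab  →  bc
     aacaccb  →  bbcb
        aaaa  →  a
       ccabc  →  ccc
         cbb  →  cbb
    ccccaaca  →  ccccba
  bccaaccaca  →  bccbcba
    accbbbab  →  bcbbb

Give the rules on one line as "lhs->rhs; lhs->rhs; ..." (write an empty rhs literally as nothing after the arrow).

  | bbbbccaac => bbbbccac => bbbbccb
  | bcaaab => bcaab => bcab => bc
  | aacaccb => acaccb => baccb => bbcb
  | aaaa => aaa => aa => a

aa->a; ab->; ac->b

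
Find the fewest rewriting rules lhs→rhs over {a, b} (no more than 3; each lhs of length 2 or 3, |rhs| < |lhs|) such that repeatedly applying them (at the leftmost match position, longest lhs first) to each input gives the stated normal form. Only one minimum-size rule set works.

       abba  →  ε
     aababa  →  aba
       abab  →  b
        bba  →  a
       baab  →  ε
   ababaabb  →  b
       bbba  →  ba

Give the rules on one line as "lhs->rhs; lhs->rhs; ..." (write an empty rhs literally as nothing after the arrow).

  | abba => aa => ε
  | aababa => baba => aba
  | abab => aab => b
  | bba => a

aa->; bab->ab; bb->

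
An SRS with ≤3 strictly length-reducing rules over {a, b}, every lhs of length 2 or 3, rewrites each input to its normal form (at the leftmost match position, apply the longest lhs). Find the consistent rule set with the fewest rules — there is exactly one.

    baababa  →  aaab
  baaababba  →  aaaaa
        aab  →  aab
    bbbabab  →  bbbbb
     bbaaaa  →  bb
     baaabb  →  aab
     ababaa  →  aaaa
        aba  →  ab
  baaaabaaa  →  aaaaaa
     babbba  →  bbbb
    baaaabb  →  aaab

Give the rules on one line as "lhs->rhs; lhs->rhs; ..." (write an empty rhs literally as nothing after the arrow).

  | baababa => abbaba => aaaba => aaab
  | baaababba => abababba => abbabba => aaabba => aaaaa
  | aab
  | bbbabab => bbbbab => bbbbb

abb->aa; ba->b; baa->ab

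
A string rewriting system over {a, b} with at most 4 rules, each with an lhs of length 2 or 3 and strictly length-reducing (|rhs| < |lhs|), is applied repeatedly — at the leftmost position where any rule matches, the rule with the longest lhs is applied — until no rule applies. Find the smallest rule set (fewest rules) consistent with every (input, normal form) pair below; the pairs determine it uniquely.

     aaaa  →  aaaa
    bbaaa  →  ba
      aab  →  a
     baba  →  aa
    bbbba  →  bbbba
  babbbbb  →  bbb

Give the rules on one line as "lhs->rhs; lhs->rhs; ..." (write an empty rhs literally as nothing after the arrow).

ab->; baa->; bab->a

  | aaaa
  | bbaaa => ba
  | aab => a
  | baba => aa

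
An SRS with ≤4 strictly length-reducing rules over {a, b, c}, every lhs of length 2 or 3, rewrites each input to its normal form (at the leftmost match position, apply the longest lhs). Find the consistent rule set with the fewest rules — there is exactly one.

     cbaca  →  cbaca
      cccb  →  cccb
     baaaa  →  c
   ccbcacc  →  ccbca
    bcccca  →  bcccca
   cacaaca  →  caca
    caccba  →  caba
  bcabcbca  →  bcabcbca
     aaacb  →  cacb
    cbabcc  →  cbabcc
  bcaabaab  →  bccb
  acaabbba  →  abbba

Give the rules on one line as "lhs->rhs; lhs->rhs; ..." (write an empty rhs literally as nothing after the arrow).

  | cbaca
  | cccb
  | baaaa => aa => c
  | ccbcacc => ccbca

aa->c; acc->a; baa->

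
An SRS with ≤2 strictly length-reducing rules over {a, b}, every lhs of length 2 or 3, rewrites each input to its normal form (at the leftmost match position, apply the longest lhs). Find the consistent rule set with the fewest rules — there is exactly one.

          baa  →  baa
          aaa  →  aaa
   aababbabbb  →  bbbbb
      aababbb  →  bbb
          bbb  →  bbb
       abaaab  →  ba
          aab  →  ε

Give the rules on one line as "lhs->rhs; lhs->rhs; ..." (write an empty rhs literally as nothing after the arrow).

  | baa
  | aaa
  | aababbabbb => abbabbb => bbabbb => bbbbb
  | aababbb => abbb => bbb

aab->; ab->b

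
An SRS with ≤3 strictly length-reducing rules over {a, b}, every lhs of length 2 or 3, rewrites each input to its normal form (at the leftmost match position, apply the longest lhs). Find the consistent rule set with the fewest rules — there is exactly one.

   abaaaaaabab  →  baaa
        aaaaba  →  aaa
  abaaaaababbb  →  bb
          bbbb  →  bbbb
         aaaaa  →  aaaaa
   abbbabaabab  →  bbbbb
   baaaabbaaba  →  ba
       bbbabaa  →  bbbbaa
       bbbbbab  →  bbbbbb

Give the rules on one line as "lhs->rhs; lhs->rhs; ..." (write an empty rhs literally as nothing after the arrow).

  | abaaaaaabab => baaaaaabab => baaaaab => baaa
  | aaaaba => aaa
  | abaaaaababbb => baaaaababbb => baaaabbb => baabb => bb
  | bbbb

aab->; ab->b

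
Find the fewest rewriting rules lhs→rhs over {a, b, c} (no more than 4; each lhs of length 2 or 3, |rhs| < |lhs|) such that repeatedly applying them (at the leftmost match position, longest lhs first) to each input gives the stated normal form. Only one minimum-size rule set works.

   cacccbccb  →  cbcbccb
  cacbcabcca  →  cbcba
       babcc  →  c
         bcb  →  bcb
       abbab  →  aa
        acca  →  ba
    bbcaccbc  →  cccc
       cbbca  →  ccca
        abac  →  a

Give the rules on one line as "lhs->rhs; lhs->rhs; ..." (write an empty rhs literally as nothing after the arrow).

  | cacccbccb => cbcbccb
  | cacbcabcca => cbcabcca => cbcacca => cbcba
  | babcc => bacc => bb => c
  | bcb

ab->a; ac->; acc->b; bb->c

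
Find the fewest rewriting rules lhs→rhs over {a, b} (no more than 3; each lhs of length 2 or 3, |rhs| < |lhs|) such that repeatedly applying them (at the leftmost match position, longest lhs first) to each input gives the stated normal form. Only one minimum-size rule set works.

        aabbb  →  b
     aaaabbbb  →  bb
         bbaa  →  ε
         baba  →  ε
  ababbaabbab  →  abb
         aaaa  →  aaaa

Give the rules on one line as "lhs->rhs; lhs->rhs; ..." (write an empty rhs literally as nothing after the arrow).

aab->b; ba->; bbb->b

  | aabbb => bbb => b
  | aaaabbbb => aabbbb => bbbb => bb
  | bbaa => ba => ε
  | baba => ba => ε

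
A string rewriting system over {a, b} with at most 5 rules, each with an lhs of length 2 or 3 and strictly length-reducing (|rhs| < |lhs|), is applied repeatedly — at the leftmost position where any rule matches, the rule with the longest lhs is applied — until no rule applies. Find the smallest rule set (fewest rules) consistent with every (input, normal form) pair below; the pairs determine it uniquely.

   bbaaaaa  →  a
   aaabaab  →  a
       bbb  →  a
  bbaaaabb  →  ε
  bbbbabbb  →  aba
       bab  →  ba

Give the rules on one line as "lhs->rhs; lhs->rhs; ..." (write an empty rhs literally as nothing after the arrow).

aa->; bab->ba; bb->; bbb->a

  | bbaaaaa => aaaaa => aaa => a
  | aaabaab => abaab => abb => a
  | bbb => a
  | bbaaaabb => aaaabb => aabb => bb => ε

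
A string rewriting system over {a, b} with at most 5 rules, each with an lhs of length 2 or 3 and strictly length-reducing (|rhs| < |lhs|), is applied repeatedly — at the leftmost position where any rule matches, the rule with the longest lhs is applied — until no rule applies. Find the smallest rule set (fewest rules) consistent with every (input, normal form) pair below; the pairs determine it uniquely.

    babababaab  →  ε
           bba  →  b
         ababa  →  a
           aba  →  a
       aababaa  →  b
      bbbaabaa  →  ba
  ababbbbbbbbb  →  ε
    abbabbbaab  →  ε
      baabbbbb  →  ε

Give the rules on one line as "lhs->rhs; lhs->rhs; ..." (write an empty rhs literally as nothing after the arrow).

aa->; ab->; bb->; bba->b

  | babababaab => bababaab => babaab => baab => bb => ε
  | bba => b
  | ababa => aba => a
  | aba => a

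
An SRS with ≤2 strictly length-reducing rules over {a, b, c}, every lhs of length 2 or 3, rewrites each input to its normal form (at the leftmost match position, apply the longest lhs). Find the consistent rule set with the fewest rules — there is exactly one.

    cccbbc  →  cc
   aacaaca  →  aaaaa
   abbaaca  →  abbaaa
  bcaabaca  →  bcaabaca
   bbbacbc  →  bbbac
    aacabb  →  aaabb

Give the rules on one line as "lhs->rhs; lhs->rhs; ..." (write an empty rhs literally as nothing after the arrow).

aac->aa; cb->

  | cccbbc => ccbc => cc
  | aacaaca => aaaaca => aaaaa
  | abbaaca => abbaaa
  | bcaabaca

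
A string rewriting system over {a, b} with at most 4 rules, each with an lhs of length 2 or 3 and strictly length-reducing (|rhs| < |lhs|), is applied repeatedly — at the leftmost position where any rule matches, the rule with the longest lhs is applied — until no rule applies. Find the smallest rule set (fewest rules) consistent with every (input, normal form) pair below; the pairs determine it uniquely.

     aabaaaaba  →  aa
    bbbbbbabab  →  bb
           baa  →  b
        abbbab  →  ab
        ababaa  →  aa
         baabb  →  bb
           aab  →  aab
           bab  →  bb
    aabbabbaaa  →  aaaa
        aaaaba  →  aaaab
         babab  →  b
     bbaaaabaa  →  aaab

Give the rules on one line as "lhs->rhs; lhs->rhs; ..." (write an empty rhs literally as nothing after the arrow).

ba->b; bba->; bbb->bb

  | aabaaaaba => aabaaaba => aabaaba => aababa => aabba => aa
  | bbbbbbabab => bbbbbabab => bbbbabab => bbbabab => bbabab => bab => bb
  | baa => ba => b
  | abbbab => abbab => ab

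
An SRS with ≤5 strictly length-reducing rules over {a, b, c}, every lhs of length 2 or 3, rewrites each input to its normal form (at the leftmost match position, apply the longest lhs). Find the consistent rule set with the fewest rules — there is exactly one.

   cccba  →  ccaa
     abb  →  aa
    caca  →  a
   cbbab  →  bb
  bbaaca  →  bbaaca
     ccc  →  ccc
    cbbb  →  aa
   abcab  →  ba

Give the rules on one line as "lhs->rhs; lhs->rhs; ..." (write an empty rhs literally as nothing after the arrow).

ab->b; abb->aa; cac->; cb->a

  | cccba => ccaa
  | abb => aa
  | caca => a
  | cbbab => abab => bab => bb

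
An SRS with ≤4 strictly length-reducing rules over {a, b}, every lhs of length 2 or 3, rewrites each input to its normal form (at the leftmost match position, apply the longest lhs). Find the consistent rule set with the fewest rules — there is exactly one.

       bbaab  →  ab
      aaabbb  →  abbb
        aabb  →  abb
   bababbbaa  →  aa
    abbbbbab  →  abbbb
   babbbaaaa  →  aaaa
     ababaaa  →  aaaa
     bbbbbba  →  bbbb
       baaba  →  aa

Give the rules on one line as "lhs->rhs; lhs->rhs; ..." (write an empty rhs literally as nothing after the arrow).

  | bbaab => ab
  | aaabbb => aabbb => abbb
  | aabb => abb
  | bababbbaa => ababbbaa => aabbbaa => abbbaa => aba => aa

aab->ab; ba->a; bba->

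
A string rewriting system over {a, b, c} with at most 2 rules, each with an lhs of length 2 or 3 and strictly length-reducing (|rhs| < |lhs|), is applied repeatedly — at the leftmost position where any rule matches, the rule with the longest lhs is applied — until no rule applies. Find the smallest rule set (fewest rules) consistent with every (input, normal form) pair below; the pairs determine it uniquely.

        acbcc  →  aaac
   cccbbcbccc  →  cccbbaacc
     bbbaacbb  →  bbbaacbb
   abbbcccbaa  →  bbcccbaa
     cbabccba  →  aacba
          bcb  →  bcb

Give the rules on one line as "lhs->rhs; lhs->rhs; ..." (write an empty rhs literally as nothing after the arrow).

  | acbcc => aaac
  | cccbbcbccc => cccbbaacc
  | bbbaacbb
  | abbbcccbaa => bbcccbaa

ab->; cbc->aa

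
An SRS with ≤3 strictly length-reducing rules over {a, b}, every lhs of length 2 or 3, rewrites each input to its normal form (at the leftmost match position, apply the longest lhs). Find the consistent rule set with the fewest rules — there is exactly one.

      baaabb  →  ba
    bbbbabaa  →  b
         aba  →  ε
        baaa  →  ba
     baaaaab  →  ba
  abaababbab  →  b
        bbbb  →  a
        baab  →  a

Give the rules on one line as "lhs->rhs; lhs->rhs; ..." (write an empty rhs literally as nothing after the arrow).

aa->; ab->a; bb->a

  | baaabb => babb => bab => ba
  | bbbbabaa => abbabaa => ababaa => aabaa => baa => b
  | aba => aa => ε
  | baaa => ba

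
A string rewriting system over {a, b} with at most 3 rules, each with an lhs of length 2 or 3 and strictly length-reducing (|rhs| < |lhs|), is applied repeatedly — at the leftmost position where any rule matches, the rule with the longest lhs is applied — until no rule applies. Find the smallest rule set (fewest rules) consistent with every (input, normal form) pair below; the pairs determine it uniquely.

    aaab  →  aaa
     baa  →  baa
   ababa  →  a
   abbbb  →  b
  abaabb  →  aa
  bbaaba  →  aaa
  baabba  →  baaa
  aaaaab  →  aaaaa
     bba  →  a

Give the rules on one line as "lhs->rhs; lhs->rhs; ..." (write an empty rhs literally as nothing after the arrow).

aab->aa; ab->; bb->

  | aaab => aaa
  | baa
  | ababa => aba => a
  | abbbb => bbb => b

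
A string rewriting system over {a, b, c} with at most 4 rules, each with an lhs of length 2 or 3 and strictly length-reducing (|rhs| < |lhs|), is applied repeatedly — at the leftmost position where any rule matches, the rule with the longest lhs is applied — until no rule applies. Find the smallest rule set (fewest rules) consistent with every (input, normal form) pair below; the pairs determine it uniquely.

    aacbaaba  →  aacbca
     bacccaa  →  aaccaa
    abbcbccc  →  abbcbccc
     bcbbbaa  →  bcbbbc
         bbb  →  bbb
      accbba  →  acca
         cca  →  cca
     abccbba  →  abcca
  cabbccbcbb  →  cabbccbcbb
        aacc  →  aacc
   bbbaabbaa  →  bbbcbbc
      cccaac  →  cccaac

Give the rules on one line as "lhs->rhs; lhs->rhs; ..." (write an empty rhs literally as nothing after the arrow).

ba->a; baa->bc; bac->aa

  | aacbaaba => aacbcba => aacbca
  | bacccaa => aaccaa
  | abbcbccc
  | bcbbbaa => bcbbbc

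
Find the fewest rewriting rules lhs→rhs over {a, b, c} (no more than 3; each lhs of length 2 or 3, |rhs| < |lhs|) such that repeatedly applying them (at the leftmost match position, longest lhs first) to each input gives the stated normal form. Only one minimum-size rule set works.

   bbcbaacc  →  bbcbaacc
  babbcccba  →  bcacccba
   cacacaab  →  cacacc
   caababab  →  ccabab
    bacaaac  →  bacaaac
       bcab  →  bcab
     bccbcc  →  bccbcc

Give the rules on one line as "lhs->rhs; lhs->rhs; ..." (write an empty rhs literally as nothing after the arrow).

  | bbcbaacc
  | babbcccba => bcacccba
  | cacacaab => cacacc
  | caababab => ccabab

aab->c; abb->ca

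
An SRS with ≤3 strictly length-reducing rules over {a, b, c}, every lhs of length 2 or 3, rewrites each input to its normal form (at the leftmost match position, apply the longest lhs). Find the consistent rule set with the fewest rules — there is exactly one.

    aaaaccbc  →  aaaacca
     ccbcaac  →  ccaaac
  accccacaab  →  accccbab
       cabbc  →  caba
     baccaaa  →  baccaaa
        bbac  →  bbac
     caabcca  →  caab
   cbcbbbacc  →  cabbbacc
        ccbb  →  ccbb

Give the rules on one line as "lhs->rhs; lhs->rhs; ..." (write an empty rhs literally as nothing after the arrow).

aca->b; bc->a

  | aaaaccbc => aaaacca
  | ccbcaac => ccaaac
  | accccacaab => accccbab
  | cabbc => caba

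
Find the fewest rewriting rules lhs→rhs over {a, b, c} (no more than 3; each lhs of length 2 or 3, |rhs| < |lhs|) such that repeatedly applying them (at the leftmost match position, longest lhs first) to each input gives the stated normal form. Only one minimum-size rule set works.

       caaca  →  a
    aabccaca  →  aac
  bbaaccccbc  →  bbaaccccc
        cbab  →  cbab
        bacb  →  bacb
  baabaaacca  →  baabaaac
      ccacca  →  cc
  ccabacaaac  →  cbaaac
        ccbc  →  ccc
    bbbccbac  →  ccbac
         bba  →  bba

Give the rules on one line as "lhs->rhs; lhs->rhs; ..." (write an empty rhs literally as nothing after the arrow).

  | caaca => aca => a
  | aabccaca => aaccaca => aacca => aac
  | bbaaccccbc => bbaaccccc
  | cbab

bc->c; ca->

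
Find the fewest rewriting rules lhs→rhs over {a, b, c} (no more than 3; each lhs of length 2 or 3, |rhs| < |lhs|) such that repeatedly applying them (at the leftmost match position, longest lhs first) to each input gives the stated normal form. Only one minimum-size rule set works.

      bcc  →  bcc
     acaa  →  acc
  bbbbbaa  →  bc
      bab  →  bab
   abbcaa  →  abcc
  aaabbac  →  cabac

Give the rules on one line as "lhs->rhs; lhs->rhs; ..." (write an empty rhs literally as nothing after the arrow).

aa->c; bb->b

  | bcc
  | acaa => acc
  | bbbbbaa => bbbbaa => bbbaa => bbaa => baa => bc
  | bab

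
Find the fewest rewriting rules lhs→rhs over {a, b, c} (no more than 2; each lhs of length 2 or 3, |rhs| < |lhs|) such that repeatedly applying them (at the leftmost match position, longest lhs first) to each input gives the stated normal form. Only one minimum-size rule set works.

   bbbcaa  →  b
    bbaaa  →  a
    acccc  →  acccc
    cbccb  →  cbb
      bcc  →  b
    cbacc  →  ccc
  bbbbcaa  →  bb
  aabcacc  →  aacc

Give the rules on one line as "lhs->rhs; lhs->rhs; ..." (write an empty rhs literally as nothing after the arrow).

ba->; bc->b

  | bbbcaa => bbbaa => bba => b
  | bbaaa => baa => a
  | acccc
  | cbccb => cbcb => cbb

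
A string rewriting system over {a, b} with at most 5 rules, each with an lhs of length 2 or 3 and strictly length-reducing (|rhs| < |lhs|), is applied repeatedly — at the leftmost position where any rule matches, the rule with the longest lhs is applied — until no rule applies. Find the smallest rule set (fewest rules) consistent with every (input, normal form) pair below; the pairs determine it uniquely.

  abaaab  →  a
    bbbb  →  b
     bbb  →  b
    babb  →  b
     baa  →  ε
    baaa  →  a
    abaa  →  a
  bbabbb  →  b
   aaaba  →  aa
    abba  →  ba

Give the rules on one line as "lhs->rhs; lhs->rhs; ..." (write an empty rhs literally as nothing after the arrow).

  | abaaab => aab => a
  | bbbb => bbb => bb => b
  | bbb => bb => b
  | babb => bb => b

ab->; aba->; baa->; bb->b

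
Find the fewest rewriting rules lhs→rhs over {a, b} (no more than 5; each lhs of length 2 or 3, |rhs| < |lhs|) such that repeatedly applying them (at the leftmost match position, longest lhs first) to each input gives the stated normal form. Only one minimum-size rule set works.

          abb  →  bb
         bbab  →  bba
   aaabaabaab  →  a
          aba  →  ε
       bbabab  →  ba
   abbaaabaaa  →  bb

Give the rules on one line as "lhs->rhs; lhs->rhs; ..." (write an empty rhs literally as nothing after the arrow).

  | abb => bb
  | bbab => bba
  | aaabaabaab => abaabaab => aaabaab => abaab => aaab => ab => a
  | aba => aa => ε

aa->; ab->a; abb->bb; bbb->ba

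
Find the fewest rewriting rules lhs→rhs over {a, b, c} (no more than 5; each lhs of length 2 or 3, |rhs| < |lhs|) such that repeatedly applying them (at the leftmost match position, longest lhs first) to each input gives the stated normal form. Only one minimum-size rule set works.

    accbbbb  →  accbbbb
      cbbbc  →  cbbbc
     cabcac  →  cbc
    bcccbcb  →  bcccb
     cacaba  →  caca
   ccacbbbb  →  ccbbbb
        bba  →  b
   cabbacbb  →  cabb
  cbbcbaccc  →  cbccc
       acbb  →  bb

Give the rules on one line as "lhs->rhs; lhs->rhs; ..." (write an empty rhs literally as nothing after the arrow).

  | accbbbb
  | cbbbc
  | cabcac => cacbc => cbc
  | bcccbcb => bcccb

acb->b; ba->; bca->cb; bcb->b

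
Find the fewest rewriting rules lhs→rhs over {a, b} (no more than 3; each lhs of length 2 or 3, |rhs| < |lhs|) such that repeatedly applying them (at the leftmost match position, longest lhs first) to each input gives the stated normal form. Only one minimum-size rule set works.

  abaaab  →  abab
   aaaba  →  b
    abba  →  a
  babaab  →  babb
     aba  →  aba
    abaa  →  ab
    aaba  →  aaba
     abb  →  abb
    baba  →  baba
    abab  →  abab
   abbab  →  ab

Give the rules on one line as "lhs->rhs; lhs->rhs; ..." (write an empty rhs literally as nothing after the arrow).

aaa->bb; baa->b; bba->

  | abaaab => abab
  | aaaba => bbba => b
  | abba => a
  | babaab => babb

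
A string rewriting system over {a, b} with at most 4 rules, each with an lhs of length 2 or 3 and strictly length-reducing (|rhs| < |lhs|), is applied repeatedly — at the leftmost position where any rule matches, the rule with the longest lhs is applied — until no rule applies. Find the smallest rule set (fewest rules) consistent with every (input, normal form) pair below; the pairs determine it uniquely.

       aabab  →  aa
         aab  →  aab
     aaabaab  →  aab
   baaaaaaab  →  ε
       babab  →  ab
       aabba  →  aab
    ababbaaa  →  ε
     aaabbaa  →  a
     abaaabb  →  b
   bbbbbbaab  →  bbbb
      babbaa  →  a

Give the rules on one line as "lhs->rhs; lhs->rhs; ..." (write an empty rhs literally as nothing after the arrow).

aaa->ba; ba->; bab->

  | aabab => aa
  | aab
  | aaabaab => babaab => aab
  | baaaaaaab => aaaaaab => baaaab => aaab => bab => ε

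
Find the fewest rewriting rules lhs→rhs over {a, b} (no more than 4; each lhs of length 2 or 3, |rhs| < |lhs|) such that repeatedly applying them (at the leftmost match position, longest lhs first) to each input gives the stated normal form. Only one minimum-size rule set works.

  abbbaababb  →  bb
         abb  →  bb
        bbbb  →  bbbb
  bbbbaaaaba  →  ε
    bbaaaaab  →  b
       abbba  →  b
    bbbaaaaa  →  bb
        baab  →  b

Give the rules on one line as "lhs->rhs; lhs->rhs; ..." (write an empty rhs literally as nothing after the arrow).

aaa->bb; ab->b; ba->; bba->

  | abbbaababb => bbbaababb => bababb => babb => bb
  | abb => bb
  | bbbb
  | bbbbaaaaba => bbaaaba => aaba => aba => ba => ε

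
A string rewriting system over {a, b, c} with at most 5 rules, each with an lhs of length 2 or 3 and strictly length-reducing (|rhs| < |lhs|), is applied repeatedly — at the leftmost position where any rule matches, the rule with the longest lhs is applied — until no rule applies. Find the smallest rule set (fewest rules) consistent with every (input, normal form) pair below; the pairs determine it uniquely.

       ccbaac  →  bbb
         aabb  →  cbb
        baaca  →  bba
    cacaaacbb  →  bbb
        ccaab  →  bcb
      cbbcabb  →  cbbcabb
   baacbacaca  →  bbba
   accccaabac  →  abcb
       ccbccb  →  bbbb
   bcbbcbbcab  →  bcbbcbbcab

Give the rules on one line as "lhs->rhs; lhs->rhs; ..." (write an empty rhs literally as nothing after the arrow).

  | ccbaac => bbaac => bbcc => bbb
  | aabb => cbb
  | baaca => bcca => bba
  | cacaaacbb => caaacbb => ccacbb => bacbb => bbb

aa->c; ac->; cc->b; ccc->ab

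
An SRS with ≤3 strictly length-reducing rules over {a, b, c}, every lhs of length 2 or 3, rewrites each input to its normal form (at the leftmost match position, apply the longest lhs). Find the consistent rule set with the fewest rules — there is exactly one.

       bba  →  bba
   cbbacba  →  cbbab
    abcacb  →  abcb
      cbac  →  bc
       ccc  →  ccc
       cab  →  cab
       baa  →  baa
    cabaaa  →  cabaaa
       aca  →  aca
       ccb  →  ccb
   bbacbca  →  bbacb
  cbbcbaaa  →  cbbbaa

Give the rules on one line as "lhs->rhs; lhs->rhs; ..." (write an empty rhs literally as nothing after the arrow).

  | bba
  | cbbacba => cbbab
  | abcacb => abcb
  | cbac => bc

bca->b; cba->b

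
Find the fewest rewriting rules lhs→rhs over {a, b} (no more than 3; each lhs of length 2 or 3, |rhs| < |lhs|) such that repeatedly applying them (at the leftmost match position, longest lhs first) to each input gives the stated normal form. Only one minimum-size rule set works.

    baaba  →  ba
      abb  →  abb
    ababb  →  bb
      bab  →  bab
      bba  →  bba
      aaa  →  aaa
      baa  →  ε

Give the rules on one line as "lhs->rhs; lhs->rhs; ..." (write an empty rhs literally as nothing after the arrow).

aba->; baa->

  | baaba => ba
  | abb
  | ababb => bb
  | bab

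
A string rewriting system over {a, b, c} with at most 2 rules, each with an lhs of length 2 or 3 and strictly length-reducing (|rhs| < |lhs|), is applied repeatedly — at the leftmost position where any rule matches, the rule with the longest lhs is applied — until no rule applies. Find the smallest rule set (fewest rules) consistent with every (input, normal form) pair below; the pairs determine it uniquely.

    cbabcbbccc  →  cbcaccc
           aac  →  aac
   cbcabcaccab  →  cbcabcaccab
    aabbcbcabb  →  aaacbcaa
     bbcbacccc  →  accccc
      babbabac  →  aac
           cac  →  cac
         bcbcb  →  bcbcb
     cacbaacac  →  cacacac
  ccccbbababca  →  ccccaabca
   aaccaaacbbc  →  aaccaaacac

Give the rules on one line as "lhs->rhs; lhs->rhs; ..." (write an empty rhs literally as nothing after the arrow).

ba->; bb->a

  | cbabcbbccc => cbcbbccc => cbcaccc
  | aac
  | cbcabcaccab
  | aabbcbcabb => aaacbcabb => aaacbcaa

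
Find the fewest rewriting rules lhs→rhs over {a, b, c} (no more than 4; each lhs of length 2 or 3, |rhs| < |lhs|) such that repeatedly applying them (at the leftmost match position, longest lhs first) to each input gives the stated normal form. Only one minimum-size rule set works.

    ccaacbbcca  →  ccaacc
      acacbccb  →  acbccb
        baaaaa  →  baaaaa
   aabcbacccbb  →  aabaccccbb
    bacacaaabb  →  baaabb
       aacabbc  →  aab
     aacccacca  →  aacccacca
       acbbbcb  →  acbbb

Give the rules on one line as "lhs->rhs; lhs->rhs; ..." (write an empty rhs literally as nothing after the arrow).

  | ccaacbbcca => ccaacbca => ccaacc
  | acacbccb => acbccb
  | baaaaa
  | aabcbacccbb => aabaccccbb

aca->a; bbc->b; bca->c; cba->ac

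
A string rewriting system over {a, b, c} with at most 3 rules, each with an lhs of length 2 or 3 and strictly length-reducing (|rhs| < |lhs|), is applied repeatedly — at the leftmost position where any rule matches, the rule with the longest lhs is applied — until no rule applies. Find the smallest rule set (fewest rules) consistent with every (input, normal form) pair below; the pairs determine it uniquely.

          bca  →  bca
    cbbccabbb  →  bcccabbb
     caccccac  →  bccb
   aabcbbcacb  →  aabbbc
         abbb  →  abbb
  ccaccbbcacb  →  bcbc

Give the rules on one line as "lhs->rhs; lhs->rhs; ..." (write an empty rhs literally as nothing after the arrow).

cac->b; cbb->bc

  | bca
  | cbbccabbb => bcccabbb
  | caccccac => bcccac => bccb
  | aabcbbcacb => aabbccacb => aabbcbb => aabbbc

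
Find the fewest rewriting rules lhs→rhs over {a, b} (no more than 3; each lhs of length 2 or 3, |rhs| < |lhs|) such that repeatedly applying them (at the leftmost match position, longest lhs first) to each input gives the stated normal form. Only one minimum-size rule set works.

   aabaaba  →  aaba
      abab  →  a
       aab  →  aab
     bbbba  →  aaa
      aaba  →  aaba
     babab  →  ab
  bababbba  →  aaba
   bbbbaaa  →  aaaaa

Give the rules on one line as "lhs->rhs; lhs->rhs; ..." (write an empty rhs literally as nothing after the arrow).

baa->; bab->; bb->a

  | aabaaba => aaba
  | abab => a
  | aab
  | bbbba => abba => aaa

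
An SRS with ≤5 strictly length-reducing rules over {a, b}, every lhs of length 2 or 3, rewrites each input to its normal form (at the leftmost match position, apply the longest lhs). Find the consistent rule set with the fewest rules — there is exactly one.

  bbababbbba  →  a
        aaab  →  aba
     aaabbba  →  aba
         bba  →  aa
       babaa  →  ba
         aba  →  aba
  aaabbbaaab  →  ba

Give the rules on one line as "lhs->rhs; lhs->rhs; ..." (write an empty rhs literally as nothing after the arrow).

  | bbababbbba => aababbbba => baabbbba => bbbba => abba => a
  | aaab => aba
  | aaabbba => ababba => aba
  | bba => aa

aab->ba; abb->; baa->; bb->a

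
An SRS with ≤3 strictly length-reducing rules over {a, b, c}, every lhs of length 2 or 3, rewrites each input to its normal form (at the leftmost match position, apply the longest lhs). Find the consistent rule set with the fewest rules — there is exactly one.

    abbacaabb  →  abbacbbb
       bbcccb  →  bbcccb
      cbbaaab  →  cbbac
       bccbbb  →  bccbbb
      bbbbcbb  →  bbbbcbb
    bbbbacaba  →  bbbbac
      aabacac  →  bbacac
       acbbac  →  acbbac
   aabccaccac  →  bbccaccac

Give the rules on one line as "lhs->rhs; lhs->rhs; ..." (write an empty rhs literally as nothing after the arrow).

  | abbacaabb => abbacbbb
  | bbcccb
  | cbbaaab => cbbbab => cbbac
  | bccbbb

aa->b; aba->; bab->ac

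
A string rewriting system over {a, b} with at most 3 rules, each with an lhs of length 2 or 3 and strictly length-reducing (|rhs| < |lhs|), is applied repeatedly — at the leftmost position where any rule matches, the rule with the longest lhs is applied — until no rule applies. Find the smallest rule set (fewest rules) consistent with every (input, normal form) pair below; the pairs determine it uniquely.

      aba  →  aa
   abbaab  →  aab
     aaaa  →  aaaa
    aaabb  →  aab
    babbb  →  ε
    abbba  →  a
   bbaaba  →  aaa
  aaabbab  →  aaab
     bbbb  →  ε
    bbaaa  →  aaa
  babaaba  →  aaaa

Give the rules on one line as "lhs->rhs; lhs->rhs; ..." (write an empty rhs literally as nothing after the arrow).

  | aba => aa
  | abbaab => baab => aab
  | aaaa
  | aaabb => aab

abb->b; ba->a; bb->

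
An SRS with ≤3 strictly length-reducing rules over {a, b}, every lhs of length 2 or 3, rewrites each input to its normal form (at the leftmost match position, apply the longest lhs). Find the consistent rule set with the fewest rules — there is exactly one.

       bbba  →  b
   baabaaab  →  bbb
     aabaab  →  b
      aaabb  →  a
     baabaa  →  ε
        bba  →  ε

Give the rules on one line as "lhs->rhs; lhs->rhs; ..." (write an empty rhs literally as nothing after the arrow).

  | bbba => bab => b
  | baabaaab => babbaab => bbaab => abab => bbb
  | aabaab => abbab => bab => b
  | aaabb => aab => a

ab->; aba->bb; bba->ab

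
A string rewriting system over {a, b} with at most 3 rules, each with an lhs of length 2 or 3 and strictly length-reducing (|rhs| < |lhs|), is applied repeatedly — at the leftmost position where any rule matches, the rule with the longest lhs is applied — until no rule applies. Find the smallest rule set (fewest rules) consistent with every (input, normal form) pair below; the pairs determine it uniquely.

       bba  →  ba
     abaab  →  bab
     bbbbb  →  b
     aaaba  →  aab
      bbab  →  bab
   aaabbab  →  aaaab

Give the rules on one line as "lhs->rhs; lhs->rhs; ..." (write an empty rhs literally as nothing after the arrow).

aba->b; abb->a; bb->b

  | bba => ba
  | abaab => bab
  | bbbbb => bbbb => bbb => bb => b
  | aaaba => aab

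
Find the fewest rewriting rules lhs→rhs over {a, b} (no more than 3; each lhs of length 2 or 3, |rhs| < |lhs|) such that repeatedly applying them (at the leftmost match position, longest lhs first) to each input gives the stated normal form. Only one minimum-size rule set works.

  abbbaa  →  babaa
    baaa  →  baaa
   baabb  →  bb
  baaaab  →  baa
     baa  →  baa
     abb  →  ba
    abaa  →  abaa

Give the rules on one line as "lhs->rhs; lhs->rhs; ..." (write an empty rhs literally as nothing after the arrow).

  | abbbaa => babaa
  | baaa
  | baabb => bb
  | baaaab => baa

aab->; abb->ba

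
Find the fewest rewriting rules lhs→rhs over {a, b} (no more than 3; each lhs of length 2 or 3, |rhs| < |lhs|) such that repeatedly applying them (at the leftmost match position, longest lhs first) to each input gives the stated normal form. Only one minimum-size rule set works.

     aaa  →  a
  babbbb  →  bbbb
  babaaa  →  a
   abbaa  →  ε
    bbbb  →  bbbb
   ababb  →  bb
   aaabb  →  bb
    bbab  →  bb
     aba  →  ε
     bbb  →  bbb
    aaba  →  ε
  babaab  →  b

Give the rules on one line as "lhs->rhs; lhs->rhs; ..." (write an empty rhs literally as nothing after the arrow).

aa->a; ab->b; ba->

  | aaa => aa => a
  | babbbb => bbbb
  | babaaa => baaa => aa => a
  | abbaa => bbaa => ba => ε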